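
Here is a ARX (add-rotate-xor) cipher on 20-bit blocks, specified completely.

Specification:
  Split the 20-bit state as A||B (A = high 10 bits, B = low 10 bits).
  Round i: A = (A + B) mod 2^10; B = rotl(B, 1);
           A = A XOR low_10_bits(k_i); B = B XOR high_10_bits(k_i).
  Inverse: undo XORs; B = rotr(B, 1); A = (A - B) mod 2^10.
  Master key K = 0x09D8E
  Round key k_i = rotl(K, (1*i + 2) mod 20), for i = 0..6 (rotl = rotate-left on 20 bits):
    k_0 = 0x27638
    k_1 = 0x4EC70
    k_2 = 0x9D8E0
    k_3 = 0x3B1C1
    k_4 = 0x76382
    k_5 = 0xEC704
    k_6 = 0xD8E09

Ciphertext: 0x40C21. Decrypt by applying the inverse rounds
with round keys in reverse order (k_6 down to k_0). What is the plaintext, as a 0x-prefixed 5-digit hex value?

s_0 = ciphertext = 0x40C21
s_1 = InvRound(s_0, k_6) = 0x5A5A1
s_2 = InvRound(s_1, k_5) = 0x59508
s_3 = InvRound(s_2, k_4) = 0x9FC68
s_4 = InvRound(s_3, k_3) = 0xDF042
s_5 = InvRound(s_4, k_2) = 0xA091A
s_6 = InvRound(s_5, k_1) = 0x38A10
s_7 = InvRound(s_6, k_0) = 0xE5346

0xE5346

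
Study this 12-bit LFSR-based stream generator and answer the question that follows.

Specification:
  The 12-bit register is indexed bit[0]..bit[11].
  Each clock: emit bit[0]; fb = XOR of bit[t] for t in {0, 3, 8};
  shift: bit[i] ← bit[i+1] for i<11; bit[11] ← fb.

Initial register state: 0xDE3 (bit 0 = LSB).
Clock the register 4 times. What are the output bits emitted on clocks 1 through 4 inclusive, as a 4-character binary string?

1100

reg_0 = 0xDE3
clock 1: out=1, reg = 0x6F1
clock 2: out=1, reg = 0xB78
clock 3: out=0, reg = 0x5BC
clock 4: out=0, reg = 0x2DE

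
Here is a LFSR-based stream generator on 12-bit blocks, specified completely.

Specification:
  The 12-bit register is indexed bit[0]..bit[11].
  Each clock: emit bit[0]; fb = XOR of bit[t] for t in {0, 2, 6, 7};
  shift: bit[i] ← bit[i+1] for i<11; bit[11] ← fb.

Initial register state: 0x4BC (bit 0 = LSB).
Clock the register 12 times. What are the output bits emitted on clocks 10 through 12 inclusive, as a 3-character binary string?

010

reg_0 = 0x4BC
clock 1: out=0, reg = 0x25E
clock 2: out=0, reg = 0x12F
clock 3: out=1, reg = 0x097
clock 4: out=1, reg = 0x84B
clock 5: out=1, reg = 0x425
clock 6: out=1, reg = 0x212
clock 7: out=0, reg = 0x109
clock 8: out=1, reg = 0x884
clock 9: out=0, reg = 0x442
clock 10: out=0, reg = 0xA21
clock 11: out=1, reg = 0xD10
clock 12: out=0, reg = 0x688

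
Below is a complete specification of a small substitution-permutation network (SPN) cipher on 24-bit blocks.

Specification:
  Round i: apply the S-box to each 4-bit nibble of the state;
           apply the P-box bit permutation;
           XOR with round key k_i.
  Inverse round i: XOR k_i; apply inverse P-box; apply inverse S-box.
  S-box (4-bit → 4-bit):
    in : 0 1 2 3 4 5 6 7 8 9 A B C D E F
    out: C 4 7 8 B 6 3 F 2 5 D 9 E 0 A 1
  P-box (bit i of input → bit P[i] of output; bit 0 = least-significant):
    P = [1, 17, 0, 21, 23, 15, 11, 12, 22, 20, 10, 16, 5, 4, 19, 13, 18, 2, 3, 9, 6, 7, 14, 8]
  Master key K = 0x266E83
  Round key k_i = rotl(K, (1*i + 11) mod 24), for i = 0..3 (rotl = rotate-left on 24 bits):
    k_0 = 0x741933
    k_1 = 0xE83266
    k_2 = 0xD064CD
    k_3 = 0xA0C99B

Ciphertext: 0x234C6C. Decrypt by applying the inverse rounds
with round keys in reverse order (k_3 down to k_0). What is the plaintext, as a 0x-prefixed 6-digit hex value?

s_0 = ciphertext = 0x234C6C
s_1 = InvRound(s_0, k_3) = 0x486062
s_2 = InvRound(s_1, k_2) = 0x8595F9
s_3 = InvRound(s_2, k_1) = 0xE7CA8A
s_4 = InvRound(s_3, k_0) = 0xC06E45

0xC06E45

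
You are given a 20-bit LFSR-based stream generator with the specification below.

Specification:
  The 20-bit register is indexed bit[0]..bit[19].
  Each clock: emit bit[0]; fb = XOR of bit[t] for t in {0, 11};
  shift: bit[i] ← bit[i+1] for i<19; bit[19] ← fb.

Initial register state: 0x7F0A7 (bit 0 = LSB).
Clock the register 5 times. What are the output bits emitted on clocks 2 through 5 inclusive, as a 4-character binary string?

reg_0 = 0x7F0A7
clock 1: out=1, reg = 0xBF853
clock 2: out=1, reg = 0x5FC29
clock 3: out=1, reg = 0x2FE14
clock 4: out=0, reg = 0x97F0A
clock 5: out=0, reg = 0xCBF85

1100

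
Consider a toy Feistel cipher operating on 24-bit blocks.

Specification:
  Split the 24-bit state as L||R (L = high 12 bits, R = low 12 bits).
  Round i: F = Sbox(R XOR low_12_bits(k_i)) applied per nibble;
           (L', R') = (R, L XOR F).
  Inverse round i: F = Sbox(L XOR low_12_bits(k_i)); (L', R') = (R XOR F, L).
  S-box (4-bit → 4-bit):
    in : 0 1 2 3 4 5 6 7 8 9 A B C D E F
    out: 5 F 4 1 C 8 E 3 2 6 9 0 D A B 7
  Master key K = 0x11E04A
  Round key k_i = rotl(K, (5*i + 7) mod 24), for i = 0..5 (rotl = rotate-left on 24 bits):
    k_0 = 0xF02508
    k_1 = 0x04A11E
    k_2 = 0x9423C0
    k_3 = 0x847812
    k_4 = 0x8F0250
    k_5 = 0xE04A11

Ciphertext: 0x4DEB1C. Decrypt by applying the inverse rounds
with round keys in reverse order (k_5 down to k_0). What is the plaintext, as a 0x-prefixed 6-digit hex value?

s_0 = ciphertext = 0x4DEB1C
s_1 = InvRound(s_0, k_5) = 0x0CB4DE
s_2 = InvRound(s_1, k_4) = 0x0BE0CB
s_3 = InvRound(s_2, k_3) = 0x2560BE
s_4 = InvRound(s_3, k_2) = 0xFD0256
s_5 = InvRound(s_4, k_1) = 0x98DFD0
s_6 = InvRound(s_5, k_0) = 0x2F898D

0x2F898D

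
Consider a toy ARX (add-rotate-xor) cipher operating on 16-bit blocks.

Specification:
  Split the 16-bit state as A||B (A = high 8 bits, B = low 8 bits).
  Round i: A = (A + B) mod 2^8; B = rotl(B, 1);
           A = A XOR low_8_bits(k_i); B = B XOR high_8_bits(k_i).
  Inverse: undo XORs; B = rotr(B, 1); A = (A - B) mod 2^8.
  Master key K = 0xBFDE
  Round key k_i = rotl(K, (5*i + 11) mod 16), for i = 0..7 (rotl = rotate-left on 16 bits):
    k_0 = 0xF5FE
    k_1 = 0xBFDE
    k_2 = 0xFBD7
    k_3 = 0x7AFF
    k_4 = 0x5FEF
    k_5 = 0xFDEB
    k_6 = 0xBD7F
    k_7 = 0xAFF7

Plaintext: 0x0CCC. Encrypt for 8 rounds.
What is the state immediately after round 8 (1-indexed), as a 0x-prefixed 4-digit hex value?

s_0 = plaintext = 0x0CCC
s_1 = Round(s_0, k_0) = 0x266C
s_2 = Round(s_1, k_1) = 0x4C67
s_3 = Round(s_2, k_2) = 0x6435
s_4 = Round(s_3, k_3) = 0x6610
s_5 = Round(s_4, k_4) = 0x997F
s_6 = Round(s_5, k_5) = 0xF303
s_7 = Round(s_6, k_6) = 0x89BB
s_8 = Round(s_7, k_7) = 0xB3D8

0xB3D8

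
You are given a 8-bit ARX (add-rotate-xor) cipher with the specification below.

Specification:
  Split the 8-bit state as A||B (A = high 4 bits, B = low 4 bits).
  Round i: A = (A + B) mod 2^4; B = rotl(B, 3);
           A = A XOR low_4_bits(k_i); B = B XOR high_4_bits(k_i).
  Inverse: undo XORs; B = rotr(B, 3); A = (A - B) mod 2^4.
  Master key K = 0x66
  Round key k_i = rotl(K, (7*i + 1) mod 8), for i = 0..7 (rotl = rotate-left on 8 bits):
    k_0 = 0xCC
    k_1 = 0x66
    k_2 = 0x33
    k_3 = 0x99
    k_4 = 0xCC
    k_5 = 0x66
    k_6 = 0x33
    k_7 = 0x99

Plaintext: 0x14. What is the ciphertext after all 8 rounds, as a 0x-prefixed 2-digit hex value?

0x94

s_0 = plaintext = 0x14
s_1 = Round(s_0, k_0) = 0x9E
s_2 = Round(s_1, k_1) = 0x11
s_3 = Round(s_2, k_2) = 0x1B
s_4 = Round(s_3, k_3) = 0x54
s_5 = Round(s_4, k_4) = 0x5E
s_6 = Round(s_5, k_5) = 0x51
s_7 = Round(s_6, k_6) = 0x5B
s_8 = Round(s_7, k_7) = 0x94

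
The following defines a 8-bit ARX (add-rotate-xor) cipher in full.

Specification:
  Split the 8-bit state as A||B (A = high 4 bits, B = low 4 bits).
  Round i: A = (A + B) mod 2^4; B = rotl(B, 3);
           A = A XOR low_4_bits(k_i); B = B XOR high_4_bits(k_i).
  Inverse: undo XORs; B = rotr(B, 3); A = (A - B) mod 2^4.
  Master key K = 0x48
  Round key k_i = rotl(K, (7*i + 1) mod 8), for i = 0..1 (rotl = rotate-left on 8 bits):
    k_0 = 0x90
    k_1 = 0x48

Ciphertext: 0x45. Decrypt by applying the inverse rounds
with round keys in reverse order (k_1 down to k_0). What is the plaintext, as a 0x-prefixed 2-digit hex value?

0x37

s_0 = ciphertext = 0x45
s_1 = InvRound(s_0, k_1) = 0xA2
s_2 = InvRound(s_1, k_0) = 0x37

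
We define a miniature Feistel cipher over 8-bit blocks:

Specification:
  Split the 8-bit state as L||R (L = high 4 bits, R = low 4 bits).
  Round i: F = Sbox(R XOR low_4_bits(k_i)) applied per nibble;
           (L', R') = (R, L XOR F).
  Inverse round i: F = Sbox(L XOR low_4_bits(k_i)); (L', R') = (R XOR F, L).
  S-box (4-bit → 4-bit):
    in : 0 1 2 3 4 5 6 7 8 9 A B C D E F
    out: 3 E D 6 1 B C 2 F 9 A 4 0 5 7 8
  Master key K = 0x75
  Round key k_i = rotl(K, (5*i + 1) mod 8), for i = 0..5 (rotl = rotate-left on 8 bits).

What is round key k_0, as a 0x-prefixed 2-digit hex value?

K = 0x75
k_0 = rotl(K, (5*0+1) mod 8) = rotl(K, 1) = 0xEA

0xEA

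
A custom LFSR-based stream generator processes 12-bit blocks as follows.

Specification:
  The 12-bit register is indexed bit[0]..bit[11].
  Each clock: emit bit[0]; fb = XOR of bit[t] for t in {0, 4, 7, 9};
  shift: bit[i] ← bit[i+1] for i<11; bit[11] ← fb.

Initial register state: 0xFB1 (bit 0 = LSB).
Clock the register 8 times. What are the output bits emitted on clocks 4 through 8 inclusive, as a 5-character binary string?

01101

reg_0 = 0xFB1
clock 1: out=1, reg = 0x7D8
clock 2: out=0, reg = 0xBEC
clock 3: out=0, reg = 0x5F6
clock 4: out=0, reg = 0x2FB
clock 5: out=1, reg = 0x17D
clock 6: out=1, reg = 0x0BE
clock 7: out=0, reg = 0x05F
clock 8: out=1, reg = 0x02F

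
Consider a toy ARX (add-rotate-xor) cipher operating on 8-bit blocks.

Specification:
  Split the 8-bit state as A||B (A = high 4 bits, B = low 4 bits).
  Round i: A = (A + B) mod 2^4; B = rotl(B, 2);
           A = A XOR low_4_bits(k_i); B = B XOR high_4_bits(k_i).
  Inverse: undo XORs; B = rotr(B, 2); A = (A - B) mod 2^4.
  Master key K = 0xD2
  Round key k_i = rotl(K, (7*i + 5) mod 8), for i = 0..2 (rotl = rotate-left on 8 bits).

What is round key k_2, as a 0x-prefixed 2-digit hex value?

0x96

K = 0xD2
k_0 = rotl(K, (7*0+5) mod 8) = rotl(K, 5) = 0x5A
k_1 = rotl(K, (7*1+5) mod 8) = rotl(K, 4) = 0x2D
k_2 = rotl(K, (7*2+5) mod 8) = rotl(K, 3) = 0x96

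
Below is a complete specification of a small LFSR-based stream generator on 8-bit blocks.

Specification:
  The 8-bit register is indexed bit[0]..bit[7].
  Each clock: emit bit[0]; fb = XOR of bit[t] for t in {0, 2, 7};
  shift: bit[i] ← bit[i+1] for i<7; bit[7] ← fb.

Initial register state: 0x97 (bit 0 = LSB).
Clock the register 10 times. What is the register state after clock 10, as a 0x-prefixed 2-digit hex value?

reg_0 = 0x97
clock 1: out=1, reg = 0xCB
clock 2: out=1, reg = 0x65
clock 3: out=1, reg = 0x32
clock 4: out=0, reg = 0x19
clock 5: out=1, reg = 0x8C
clock 6: out=0, reg = 0x46
clock 7: out=0, reg = 0xA3
clock 8: out=1, reg = 0x51
clock 9: out=1, reg = 0xA8
clock 10: out=0, reg = 0xD4

0xD4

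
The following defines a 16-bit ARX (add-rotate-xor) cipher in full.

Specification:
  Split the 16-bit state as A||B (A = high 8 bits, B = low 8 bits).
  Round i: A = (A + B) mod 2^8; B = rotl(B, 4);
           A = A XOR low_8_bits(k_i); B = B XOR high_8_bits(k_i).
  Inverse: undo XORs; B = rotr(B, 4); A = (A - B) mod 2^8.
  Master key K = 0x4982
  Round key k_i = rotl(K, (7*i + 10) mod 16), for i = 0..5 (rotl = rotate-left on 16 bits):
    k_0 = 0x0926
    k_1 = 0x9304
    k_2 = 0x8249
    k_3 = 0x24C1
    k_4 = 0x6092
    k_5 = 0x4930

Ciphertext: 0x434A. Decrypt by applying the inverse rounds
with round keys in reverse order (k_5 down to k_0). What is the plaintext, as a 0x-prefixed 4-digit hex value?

s_0 = ciphertext = 0x434A
s_1 = InvRound(s_0, k_5) = 0x4330
s_2 = InvRound(s_1, k_4) = 0xCC05
s_3 = InvRound(s_2, k_3) = 0xFB12
s_4 = InvRound(s_3, k_2) = 0xA909
s_5 = InvRound(s_4, k_1) = 0x04A9
s_6 = InvRound(s_5, k_0) = 0x180A

0x180A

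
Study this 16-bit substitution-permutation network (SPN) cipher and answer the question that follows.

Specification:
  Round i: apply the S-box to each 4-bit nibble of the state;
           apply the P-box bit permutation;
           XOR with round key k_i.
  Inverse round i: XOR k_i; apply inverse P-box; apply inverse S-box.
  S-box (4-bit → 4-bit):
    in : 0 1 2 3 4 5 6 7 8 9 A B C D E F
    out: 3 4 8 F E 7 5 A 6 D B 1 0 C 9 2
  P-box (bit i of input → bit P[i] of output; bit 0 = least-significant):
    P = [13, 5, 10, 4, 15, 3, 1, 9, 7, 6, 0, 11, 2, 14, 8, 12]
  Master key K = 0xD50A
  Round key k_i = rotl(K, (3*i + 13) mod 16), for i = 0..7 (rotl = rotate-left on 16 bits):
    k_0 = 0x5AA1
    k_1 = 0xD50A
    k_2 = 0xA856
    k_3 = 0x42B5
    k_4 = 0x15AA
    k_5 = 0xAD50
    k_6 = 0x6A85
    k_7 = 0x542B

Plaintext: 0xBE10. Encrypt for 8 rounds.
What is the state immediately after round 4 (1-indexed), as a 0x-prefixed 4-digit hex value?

0x6DAB

s_0 = plaintext = 0xBE10
s_1 = Round(s_0, k_0) = 0x7207
s_2 = Round(s_1, k_1) = 0x0D32
s_3 = Round(s_2, k_2) = 0x6249
s_4 = Round(s_3, k_3) = 0x6DAB
s_5 = Round(s_4, k_4) = 0xBEA7
s_6 = Round(s_5, k_5) = 0x27EC
s_7 = Round(s_6, k_6) = 0xF0C5
s_8 = Round(s_7, k_7) = 0x30CB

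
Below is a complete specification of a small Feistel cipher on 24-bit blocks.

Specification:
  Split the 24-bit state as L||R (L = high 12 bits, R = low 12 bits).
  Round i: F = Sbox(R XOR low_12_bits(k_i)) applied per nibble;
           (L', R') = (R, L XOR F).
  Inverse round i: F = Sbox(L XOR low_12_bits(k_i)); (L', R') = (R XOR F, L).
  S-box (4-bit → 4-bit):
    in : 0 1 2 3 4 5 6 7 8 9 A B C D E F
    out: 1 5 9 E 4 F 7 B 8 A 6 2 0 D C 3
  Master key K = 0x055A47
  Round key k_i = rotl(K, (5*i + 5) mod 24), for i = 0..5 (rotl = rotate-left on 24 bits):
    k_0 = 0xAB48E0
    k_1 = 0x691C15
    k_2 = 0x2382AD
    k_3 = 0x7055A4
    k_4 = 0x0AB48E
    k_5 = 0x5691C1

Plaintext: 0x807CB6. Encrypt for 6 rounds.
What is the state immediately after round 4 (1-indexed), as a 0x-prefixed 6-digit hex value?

0xF24BF8

s_0 = plaintext = 0x807CB6
s_1 = Round(s_0, k_0) = 0xCB6CF0
s_2 = Round(s_1, k_1) = 0xCF0D79
s_3 = Round(s_2, k_2) = 0xD79F24
s_4 = Round(s_3, k_3) = 0xF24BF8
s_5 = Round(s_4, k_4) = 0xBF8C93
s_6 = Round(s_5, k_5) = 0xC93601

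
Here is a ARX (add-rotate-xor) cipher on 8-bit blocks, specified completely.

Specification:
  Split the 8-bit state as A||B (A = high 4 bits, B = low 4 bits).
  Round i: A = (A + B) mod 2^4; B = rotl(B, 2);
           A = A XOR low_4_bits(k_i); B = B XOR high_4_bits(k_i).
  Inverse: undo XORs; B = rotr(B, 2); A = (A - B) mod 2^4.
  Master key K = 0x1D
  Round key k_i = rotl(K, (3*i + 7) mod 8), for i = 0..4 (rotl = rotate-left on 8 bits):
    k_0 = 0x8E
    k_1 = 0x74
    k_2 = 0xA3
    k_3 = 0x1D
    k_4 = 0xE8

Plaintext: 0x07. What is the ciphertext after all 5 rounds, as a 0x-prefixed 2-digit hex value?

0xD8

s_0 = plaintext = 0x07
s_1 = Round(s_0, k_0) = 0x95
s_2 = Round(s_1, k_1) = 0xA2
s_3 = Round(s_2, k_2) = 0xF2
s_4 = Round(s_3, k_3) = 0xC9
s_5 = Round(s_4, k_4) = 0xD8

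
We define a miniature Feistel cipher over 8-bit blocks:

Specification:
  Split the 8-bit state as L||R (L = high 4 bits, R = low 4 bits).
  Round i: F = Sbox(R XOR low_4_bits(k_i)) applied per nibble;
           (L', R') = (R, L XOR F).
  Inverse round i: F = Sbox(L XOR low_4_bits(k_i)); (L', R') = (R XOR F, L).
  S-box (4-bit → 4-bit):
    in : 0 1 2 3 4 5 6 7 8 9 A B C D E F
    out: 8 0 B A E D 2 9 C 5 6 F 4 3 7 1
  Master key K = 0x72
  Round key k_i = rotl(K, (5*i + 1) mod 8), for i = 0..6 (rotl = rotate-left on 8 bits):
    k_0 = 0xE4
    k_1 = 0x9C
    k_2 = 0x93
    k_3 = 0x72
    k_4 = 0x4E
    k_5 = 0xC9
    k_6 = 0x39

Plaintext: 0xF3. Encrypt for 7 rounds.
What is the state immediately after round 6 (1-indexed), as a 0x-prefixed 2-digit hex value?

0x1B

s_0 = plaintext = 0xF3
s_1 = Round(s_0, k_0) = 0x36
s_2 = Round(s_1, k_1) = 0x65
s_3 = Round(s_2, k_2) = 0x54
s_4 = Round(s_3, k_3) = 0x47
s_5 = Round(s_4, k_4) = 0x71
s_6 = Round(s_5, k_5) = 0x1B
s_7 = Round(s_6, k_6) = 0xBA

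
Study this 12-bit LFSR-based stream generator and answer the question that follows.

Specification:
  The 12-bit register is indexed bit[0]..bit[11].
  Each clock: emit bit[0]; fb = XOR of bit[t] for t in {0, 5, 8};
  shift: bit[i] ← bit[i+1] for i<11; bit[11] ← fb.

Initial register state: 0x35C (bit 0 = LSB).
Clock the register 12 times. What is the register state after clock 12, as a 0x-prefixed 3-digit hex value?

reg_0 = 0x35C
clock 1: out=0, reg = 0x9AE
clock 2: out=0, reg = 0x4D7
clock 3: out=1, reg = 0xA6B
clock 4: out=1, reg = 0x535
clock 5: out=1, reg = 0xA9A
clock 6: out=0, reg = 0x54D
clock 7: out=1, reg = 0x2A6
clock 8: out=0, reg = 0x953
clock 9: out=1, reg = 0x4A9
clock 10: out=1, reg = 0x254
clock 11: out=0, reg = 0x12A
clock 12: out=0, reg = 0x095

0x095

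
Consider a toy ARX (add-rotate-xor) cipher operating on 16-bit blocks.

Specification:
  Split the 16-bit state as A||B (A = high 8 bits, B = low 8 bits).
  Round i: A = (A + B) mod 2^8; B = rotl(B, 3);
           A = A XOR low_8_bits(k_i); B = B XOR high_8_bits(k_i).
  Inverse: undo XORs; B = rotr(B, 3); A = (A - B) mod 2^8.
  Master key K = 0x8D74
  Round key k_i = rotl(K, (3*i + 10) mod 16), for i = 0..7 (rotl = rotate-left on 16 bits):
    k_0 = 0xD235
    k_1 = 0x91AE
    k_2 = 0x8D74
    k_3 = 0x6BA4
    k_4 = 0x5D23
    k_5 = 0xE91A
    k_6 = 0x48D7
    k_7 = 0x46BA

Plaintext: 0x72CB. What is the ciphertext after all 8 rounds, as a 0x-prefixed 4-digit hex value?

0x4063

s_0 = plaintext = 0x72CB
s_1 = Round(s_0, k_0) = 0x088C
s_2 = Round(s_1, k_1) = 0x3AF5
s_3 = Round(s_2, k_2) = 0x5B22
s_4 = Round(s_3, k_3) = 0xD97A
s_5 = Round(s_4, k_4) = 0x708E
s_6 = Round(s_5, k_5) = 0xE49D
s_7 = Round(s_6, k_6) = 0x56A4
s_8 = Round(s_7, k_7) = 0x4063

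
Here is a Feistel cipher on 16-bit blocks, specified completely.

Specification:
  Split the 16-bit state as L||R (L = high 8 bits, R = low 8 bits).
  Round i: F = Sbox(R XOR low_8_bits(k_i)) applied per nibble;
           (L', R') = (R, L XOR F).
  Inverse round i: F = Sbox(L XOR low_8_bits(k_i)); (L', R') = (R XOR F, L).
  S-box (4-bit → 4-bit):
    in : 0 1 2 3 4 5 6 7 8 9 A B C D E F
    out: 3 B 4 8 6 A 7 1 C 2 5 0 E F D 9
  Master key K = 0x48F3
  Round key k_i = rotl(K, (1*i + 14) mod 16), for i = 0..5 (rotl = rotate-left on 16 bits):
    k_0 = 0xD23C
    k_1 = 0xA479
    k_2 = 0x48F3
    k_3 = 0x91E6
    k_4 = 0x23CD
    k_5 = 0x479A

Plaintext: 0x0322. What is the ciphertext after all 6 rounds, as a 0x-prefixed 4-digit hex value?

0xA0B6

s_0 = plaintext = 0x0322
s_1 = Round(s_0, k_0) = 0x22BE
s_2 = Round(s_1, k_1) = 0xBEC3
s_3 = Round(s_2, k_2) = 0xC33D
s_4 = Round(s_3, k_3) = 0x3D33
s_5 = Round(s_4, k_4) = 0x33A0
s_6 = Round(s_5, k_5) = 0xA0B6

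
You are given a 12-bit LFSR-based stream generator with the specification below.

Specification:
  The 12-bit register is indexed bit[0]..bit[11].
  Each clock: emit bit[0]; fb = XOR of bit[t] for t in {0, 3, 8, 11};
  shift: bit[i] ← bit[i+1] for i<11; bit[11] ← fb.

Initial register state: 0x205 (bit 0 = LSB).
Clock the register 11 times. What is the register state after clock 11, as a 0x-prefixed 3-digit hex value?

0xF1A

reg_0 = 0x205
clock 1: out=1, reg = 0x902
clock 2: out=0, reg = 0x481
clock 3: out=1, reg = 0xA40
clock 4: out=0, reg = 0xD20
clock 5: out=0, reg = 0x690
clock 6: out=0, reg = 0x348
clock 7: out=0, reg = 0x1A4
clock 8: out=0, reg = 0x8D2
clock 9: out=0, reg = 0xC69
clock 10: out=1, reg = 0xE34
clock 11: out=0, reg = 0xF1A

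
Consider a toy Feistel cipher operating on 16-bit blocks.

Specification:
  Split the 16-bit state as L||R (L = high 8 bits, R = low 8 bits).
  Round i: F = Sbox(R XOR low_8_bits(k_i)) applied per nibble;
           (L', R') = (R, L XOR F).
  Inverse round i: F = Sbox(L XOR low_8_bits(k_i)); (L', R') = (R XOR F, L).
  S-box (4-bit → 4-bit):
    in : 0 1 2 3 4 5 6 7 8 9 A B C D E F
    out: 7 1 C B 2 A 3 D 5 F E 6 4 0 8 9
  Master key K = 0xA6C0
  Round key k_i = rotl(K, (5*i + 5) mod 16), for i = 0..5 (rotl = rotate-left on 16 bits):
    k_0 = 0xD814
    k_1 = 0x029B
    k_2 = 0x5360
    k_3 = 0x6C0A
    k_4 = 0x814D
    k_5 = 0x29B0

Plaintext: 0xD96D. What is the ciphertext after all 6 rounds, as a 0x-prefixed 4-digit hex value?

0x54EB

s_0 = plaintext = 0xD96D
s_1 = Round(s_0, k_0) = 0x6D06
s_2 = Round(s_1, k_1) = 0x069D
s_3 = Round(s_2, k_2) = 0x9D96
s_4 = Round(s_3, k_3) = 0x9669
s_5 = Round(s_4, k_4) = 0x6954
s_6 = Round(s_5, k_5) = 0x54EB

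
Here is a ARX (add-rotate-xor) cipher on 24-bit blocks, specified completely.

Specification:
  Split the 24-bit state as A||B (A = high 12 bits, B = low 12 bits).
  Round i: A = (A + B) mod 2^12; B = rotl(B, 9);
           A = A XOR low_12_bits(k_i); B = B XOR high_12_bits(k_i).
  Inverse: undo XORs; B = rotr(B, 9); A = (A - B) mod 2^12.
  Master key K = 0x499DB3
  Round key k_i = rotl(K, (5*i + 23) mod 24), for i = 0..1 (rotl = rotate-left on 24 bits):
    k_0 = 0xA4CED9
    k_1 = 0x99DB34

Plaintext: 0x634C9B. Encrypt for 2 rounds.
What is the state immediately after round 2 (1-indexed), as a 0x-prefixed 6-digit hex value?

0x2C1626

s_0 = plaintext = 0x634C9B
s_1 = Round(s_0, k_0) = 0xC16DDF
s_2 = Round(s_1, k_1) = 0x2C1626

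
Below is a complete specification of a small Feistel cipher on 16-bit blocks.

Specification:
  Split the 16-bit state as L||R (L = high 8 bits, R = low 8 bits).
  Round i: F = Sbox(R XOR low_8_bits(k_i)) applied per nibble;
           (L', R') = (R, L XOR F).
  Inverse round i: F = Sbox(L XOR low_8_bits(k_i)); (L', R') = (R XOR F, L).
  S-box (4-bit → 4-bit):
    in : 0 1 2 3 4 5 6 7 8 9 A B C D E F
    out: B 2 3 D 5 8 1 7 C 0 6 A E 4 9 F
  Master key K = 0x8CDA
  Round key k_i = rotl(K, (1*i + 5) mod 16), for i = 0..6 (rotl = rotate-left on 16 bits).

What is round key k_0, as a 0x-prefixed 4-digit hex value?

K = 0x8CDA
k_0 = rotl(K, (1*0+5) mod 16) = rotl(K, 5) = 0x9B51

0x9B51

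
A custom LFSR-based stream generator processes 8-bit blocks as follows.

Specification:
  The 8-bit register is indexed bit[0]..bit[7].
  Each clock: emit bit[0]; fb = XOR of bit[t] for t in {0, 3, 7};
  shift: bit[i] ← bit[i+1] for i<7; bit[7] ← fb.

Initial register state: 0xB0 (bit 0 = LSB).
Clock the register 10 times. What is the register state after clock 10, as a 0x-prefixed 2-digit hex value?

0x7F

reg_0 = 0xB0
clock 1: out=0, reg = 0xD8
clock 2: out=0, reg = 0x6C
clock 3: out=0, reg = 0xB6
clock 4: out=0, reg = 0xDB
clock 5: out=1, reg = 0xED
clock 6: out=1, reg = 0xF6
clock 7: out=0, reg = 0xFB
clock 8: out=1, reg = 0xFD
clock 9: out=1, reg = 0xFE
clock 10: out=0, reg = 0x7F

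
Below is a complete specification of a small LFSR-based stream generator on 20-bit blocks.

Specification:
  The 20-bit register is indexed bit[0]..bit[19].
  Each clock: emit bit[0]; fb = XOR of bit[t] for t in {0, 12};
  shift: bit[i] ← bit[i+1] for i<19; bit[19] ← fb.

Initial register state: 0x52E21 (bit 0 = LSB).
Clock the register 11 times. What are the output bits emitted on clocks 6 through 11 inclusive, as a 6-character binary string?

100011

reg_0 = 0x52E21
clock 1: out=1, reg = 0xA9710
clock 2: out=0, reg = 0xD4B88
clock 3: out=0, reg = 0x6A5C4
clock 4: out=0, reg = 0x352E2
clock 5: out=0, reg = 0x9A971
clock 6: out=1, reg = 0xCD4B8
clock 7: out=0, reg = 0xE6A5C
clock 8: out=0, reg = 0x7352E
clock 9: out=0, reg = 0xB9A97
clock 10: out=1, reg = 0x5CD4B
clock 11: out=1, reg = 0xAE6A5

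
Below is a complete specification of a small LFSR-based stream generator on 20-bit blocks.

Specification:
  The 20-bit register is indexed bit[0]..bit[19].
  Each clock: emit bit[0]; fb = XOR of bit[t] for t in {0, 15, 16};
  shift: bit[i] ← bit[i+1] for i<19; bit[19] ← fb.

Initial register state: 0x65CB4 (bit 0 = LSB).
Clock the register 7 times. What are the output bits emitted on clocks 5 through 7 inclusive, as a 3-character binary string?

reg_0 = 0x65CB4
clock 1: out=0, reg = 0x32E5A
clock 2: out=0, reg = 0x9972D
clock 3: out=1, reg = 0xCCB96
clock 4: out=0, reg = 0xE65CB
clock 5: out=1, reg = 0xF32E5
clock 6: out=1, reg = 0x79972
clock 7: out=0, reg = 0x3CCB9

110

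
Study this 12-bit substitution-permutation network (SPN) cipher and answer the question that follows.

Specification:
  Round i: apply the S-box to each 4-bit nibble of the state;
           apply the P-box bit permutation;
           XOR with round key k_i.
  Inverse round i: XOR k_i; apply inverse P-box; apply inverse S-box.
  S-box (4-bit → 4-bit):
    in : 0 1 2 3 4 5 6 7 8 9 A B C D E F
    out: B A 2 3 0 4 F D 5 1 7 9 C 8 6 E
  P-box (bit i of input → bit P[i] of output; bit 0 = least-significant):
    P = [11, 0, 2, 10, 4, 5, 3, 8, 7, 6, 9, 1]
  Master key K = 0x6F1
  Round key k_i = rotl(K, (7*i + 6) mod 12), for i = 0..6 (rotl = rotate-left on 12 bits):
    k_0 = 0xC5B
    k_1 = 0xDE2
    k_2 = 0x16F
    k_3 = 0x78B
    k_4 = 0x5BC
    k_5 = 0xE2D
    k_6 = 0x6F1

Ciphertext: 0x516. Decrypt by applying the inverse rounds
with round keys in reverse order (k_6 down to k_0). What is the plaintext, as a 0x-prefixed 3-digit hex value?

s_0 = ciphertext = 0x516
s_1 = InvRound(s_0, k_6) = 0x61E
s_2 = InvRound(s_1, k_5) = 0xD33
s_3 = InvRound(s_2, k_4) = 0xB5A
s_4 = InvRound(s_3, k_3) = 0x390
s_5 = InvRound(s_4, k_2) = 0x6AE
s_6 = InvRound(s_5, k_1) = 0xEC8
s_7 = InvRound(s_6, k_0) = 0x792

0x792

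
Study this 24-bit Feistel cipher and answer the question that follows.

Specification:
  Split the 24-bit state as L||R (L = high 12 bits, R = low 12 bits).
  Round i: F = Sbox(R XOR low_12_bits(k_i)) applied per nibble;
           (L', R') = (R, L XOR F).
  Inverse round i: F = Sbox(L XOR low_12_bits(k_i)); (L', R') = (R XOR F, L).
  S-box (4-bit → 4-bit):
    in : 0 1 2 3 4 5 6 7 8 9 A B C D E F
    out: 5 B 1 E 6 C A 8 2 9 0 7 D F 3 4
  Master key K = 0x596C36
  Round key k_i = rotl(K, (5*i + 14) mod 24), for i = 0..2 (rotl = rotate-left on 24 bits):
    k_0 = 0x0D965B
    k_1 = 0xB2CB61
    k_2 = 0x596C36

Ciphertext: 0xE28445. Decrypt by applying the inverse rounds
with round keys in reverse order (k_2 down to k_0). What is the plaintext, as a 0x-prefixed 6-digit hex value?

s_0 = ciphertext = 0xE28445
s_1 = InvRound(s_0, k_2) = 0x5F6E28
s_2 = InvRound(s_1, k_1) = 0xDB05F6
s_3 = InvRound(s_2, k_0) = 0x2C1DB0

0x2C1DB0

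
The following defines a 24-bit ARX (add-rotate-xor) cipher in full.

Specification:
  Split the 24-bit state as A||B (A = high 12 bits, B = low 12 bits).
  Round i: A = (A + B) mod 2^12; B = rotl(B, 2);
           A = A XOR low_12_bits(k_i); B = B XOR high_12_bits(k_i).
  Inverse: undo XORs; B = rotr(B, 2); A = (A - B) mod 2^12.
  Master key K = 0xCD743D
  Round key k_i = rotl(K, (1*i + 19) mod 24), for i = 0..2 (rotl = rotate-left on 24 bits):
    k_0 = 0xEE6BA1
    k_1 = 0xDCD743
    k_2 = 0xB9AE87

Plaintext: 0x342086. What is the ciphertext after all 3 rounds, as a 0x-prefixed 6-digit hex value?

0xEDD341

s_0 = plaintext = 0x342086
s_1 = Round(s_0, k_0) = 0x869CFE
s_2 = Round(s_1, k_1) = 0x224E36
s_3 = Round(s_2, k_2) = 0xEDD341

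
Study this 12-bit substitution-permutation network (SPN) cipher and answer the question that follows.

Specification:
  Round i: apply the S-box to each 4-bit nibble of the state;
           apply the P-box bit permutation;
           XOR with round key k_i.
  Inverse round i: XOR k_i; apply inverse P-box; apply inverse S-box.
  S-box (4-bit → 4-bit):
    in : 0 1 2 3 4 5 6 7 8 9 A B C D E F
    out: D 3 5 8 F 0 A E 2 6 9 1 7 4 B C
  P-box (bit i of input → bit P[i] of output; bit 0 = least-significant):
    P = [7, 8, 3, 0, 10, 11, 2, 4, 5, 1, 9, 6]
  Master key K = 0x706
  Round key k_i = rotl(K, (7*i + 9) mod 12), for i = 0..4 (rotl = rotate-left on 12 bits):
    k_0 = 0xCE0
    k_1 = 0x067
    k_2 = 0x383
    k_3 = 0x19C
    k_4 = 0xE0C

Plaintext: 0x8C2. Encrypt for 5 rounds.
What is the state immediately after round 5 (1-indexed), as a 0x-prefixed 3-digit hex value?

0x076

s_0 = plaintext = 0x8C2
s_1 = Round(s_0, k_0) = 0x06E
s_2 = Round(s_1, k_1) = 0xB96
s_3 = Round(s_2, k_2) = 0xAA6
s_4 = Round(s_3, k_3) = 0x4ED
s_5 = Round(s_4, k_4) = 0x076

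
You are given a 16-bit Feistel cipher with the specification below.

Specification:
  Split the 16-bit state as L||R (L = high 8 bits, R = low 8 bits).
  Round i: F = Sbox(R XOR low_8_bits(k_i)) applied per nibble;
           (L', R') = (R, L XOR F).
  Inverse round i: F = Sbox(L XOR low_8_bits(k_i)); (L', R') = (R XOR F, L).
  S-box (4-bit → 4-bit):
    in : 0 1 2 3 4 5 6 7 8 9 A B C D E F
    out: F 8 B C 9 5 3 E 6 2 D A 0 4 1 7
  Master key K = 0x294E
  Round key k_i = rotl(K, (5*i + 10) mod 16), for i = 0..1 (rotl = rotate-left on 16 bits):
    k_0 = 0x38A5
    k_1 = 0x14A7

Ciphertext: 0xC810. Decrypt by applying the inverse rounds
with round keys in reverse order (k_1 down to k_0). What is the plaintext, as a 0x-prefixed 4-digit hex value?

s_0 = ciphertext = 0xC810
s_1 = InvRound(s_0, k_1) = 0x27C8
s_2 = InvRound(s_1, k_0) = 0xA327

0xA327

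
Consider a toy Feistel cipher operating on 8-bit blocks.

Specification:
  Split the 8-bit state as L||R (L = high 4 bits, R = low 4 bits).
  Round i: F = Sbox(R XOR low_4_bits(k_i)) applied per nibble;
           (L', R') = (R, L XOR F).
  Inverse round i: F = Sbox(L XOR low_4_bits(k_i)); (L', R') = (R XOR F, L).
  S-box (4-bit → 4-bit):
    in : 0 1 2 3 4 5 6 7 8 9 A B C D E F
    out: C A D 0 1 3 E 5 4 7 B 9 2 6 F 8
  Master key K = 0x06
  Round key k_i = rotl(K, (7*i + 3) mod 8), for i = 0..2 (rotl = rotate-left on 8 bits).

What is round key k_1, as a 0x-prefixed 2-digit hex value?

K = 0x06
k_0 = rotl(K, (7*0+3) mod 8) = rotl(K, 3) = 0x30
k_1 = rotl(K, (7*1+3) mod 8) = rotl(K, 2) = 0x18

0x18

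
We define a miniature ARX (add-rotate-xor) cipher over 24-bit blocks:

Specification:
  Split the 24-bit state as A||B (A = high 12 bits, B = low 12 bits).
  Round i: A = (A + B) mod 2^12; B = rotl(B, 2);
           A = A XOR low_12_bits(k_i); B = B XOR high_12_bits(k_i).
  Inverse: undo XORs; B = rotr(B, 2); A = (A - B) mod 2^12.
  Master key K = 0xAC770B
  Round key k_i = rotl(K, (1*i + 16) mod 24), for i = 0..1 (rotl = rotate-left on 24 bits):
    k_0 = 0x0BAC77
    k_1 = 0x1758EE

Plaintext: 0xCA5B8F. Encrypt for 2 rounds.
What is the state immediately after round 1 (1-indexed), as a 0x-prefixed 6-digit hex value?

s_0 = plaintext = 0xCA5B8F
s_1 = Round(s_0, k_0) = 0x443E84
s_2 = Round(s_1, k_1) = 0xA29B66

0x443E84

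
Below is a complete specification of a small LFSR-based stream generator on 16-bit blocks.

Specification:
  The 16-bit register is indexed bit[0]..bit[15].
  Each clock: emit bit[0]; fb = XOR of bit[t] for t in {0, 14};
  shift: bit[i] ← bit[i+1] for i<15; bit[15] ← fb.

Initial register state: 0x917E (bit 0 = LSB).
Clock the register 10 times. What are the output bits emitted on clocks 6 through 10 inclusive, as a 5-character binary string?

11010

reg_0 = 0x917E
clock 1: out=0, reg = 0x48BF
clock 2: out=1, reg = 0x245F
clock 3: out=1, reg = 0x922F
clock 4: out=1, reg = 0xC917
clock 5: out=1, reg = 0x648B
clock 6: out=1, reg = 0x3245
clock 7: out=1, reg = 0x9922
clock 8: out=0, reg = 0x4C91
clock 9: out=1, reg = 0x2648
clock 10: out=0, reg = 0x1324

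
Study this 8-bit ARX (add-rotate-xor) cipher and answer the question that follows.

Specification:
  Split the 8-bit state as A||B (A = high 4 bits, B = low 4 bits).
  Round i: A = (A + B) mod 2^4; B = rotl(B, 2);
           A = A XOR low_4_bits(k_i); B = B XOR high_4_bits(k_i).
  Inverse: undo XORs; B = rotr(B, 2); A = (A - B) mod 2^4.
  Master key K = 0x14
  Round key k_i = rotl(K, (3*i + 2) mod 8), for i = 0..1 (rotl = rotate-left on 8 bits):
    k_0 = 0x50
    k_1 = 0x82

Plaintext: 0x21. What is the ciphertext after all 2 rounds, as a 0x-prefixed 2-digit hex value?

0x6C

s_0 = plaintext = 0x21
s_1 = Round(s_0, k_0) = 0x31
s_2 = Round(s_1, k_1) = 0x6C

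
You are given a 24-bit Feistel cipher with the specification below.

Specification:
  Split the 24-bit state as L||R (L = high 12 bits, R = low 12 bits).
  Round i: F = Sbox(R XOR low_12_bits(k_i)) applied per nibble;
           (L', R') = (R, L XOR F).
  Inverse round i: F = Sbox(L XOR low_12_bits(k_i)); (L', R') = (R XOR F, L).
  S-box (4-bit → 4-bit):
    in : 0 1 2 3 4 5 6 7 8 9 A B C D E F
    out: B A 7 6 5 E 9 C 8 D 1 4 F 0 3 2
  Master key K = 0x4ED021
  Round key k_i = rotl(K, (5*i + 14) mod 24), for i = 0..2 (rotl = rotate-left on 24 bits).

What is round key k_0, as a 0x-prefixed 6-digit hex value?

K = 0x4ED021
k_0 = rotl(K, (5*0+14) mod 24) = rotl(K, 14) = 0x0853B4

0x0853B4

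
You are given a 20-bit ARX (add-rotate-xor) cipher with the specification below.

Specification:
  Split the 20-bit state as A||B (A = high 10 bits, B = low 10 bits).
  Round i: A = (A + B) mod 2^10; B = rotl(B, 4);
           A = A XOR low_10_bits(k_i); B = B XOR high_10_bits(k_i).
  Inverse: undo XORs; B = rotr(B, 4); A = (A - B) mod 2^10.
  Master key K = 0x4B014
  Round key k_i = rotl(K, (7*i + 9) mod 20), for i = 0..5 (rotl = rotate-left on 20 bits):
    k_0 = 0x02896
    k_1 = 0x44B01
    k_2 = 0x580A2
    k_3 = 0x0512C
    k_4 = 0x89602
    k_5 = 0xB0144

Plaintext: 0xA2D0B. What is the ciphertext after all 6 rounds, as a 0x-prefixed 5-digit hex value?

0xD1933

s_0 = plaintext = 0xA2D0B
s_1 = Round(s_0, k_0) = 0xC00BE
s_2 = Round(s_1, k_1) = 0x2FEF0
s_3 = Round(s_2, k_2) = 0xC366B
s_4 = Round(s_3, k_3) = 0x152AD
s_5 = Round(s_4, k_4) = 0x40CFF
s_6 = Round(s_5, k_5) = 0xD1933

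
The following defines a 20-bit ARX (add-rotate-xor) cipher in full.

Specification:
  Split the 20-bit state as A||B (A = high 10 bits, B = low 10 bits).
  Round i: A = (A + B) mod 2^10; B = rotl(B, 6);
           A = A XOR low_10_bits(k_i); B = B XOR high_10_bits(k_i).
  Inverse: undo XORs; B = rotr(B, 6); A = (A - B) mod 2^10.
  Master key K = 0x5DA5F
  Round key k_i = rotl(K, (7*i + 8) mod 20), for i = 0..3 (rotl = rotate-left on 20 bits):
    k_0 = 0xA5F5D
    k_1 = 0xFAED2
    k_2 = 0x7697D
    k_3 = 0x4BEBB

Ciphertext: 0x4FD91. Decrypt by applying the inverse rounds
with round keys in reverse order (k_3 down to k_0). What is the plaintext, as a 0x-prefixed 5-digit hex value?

s_0 = ciphertext = 0x4FD91
s_1 = InvRound(s_0, k_3) = 0xE8BE2
s_2 = InvRound(s_1, k_2) = 0xD5F88
s_3 = InvRound(s_2, k_1) = 0xD5231
s_4 = InvRound(s_3, k_0) = 0x69E62

0x69E62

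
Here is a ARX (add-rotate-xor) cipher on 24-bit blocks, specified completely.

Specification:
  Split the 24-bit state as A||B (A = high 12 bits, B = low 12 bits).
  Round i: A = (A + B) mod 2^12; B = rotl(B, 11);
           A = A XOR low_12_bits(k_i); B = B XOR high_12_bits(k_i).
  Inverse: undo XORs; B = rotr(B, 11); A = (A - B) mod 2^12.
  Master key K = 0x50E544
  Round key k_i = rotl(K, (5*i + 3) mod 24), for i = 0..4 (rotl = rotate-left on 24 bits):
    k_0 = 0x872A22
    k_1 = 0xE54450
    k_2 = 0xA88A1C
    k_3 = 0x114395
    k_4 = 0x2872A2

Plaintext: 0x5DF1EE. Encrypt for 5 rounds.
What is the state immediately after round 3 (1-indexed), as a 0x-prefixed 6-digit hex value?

s_0 = plaintext = 0x5DF1EE
s_1 = Round(s_0, k_0) = 0xDEF885
s_2 = Round(s_1, k_1) = 0x224216
s_3 = Round(s_2, k_2) = 0xE26B83
s_4 = Round(s_3, k_3) = 0xA3CCD5
s_5 = Round(s_4, k_4) = 0x5B3CED

0xE26B83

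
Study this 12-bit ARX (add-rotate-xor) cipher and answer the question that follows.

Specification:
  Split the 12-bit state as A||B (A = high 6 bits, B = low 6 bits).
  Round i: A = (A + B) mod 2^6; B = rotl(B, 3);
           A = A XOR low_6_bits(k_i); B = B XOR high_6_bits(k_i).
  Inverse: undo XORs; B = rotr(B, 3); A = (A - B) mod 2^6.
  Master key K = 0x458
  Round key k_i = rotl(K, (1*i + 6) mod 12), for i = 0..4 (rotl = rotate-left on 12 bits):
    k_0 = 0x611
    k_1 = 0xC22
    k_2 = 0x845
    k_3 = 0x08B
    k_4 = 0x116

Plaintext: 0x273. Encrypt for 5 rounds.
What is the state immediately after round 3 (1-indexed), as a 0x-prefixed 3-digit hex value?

0x521

s_0 = plaintext = 0x273
s_1 = Round(s_0, k_0) = 0xB46
s_2 = Round(s_1, k_1) = 0x440
s_3 = Round(s_2, k_2) = 0x521
s_4 = Round(s_3, k_3) = 0xF8E
s_5 = Round(s_4, k_4) = 0x6B5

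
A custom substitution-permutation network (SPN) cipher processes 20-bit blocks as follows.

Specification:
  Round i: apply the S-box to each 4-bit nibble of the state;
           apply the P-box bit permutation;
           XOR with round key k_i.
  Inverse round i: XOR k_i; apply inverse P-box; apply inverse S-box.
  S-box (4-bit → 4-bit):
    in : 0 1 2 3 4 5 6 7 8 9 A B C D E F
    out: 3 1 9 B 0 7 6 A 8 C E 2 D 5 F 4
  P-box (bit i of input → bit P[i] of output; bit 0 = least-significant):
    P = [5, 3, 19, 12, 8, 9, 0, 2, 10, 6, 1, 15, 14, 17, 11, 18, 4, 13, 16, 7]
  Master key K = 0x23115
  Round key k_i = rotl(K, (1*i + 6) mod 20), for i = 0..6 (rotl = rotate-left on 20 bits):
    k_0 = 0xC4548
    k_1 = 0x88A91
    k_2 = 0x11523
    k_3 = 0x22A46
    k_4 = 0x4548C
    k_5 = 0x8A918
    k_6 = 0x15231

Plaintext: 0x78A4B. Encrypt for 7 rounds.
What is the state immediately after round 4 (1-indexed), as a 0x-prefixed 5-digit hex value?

0x80275

s_0 = plaintext = 0x78A4B
s_1 = Round(s_0, k_0) = 0x8E582
s_2 = Round(s_1, k_1) = 0xED677
s_3 = Round(s_2, k_2) = 0x06FFD
s_4 = Round(s_3, k_3) = 0x80275
s_5 = Round(s_4, k_4) = 0xE9220
s_6 = Round(s_5, k_5) = 0xD04A4
s_7 = Round(s_6, k_6) = 0x21024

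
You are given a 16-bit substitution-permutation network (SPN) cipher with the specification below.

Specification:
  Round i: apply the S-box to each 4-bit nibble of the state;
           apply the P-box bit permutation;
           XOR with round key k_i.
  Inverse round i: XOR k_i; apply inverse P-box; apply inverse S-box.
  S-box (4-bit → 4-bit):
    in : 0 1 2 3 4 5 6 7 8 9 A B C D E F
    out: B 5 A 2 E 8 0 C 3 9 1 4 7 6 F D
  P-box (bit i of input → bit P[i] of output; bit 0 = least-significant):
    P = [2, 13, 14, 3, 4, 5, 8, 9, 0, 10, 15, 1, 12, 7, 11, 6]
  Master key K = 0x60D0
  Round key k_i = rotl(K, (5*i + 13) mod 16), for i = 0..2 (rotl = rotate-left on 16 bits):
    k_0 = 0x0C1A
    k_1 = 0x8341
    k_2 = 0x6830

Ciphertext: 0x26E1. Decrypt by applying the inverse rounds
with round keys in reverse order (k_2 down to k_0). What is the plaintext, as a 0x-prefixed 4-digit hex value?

s_0 = ciphertext = 0x26E1
s_1 = InvRound(s_0, k_2) = 0x489B
s_2 = InvRound(s_1, k_1) = 0x47F7
s_3 = InvRound(s_2, k_0) = 0x4A4F

0x4A4F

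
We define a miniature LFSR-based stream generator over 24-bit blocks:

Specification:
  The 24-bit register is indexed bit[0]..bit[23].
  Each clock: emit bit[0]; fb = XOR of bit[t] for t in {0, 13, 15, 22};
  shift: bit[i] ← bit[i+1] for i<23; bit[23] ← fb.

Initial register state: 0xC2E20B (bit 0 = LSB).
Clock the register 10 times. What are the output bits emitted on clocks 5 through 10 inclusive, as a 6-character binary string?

reg_0 = 0xC2E20B
clock 1: out=1, reg = 0x617105
clock 2: out=1, reg = 0xB0B882
clock 3: out=0, reg = 0x585C41
clock 4: out=1, reg = 0x2C2E20
clock 5: out=0, reg = 0x961710
clock 6: out=0, reg = 0x4B0B88
clock 7: out=0, reg = 0xA585C4
clock 8: out=0, reg = 0xD2C2E2
clock 9: out=0, reg = 0x696171
clock 10: out=1, reg = 0xB4B0B8

000001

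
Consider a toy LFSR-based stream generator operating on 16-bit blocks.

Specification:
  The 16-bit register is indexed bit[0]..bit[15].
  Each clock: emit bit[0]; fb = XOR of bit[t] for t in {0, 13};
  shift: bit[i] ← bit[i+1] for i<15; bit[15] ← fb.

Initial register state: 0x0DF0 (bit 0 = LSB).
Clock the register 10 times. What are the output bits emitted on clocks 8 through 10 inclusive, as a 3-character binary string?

reg_0 = 0x0DF0
clock 1: out=0, reg = 0x06F8
clock 2: out=0, reg = 0x037C
clock 3: out=0, reg = 0x01BE
clock 4: out=0, reg = 0x00DF
clock 5: out=1, reg = 0x806F
clock 6: out=1, reg = 0xC037
clock 7: out=1, reg = 0xE01B
clock 8: out=1, reg = 0x700D
clock 9: out=1, reg = 0x3806
clock 10: out=0, reg = 0x9C03

110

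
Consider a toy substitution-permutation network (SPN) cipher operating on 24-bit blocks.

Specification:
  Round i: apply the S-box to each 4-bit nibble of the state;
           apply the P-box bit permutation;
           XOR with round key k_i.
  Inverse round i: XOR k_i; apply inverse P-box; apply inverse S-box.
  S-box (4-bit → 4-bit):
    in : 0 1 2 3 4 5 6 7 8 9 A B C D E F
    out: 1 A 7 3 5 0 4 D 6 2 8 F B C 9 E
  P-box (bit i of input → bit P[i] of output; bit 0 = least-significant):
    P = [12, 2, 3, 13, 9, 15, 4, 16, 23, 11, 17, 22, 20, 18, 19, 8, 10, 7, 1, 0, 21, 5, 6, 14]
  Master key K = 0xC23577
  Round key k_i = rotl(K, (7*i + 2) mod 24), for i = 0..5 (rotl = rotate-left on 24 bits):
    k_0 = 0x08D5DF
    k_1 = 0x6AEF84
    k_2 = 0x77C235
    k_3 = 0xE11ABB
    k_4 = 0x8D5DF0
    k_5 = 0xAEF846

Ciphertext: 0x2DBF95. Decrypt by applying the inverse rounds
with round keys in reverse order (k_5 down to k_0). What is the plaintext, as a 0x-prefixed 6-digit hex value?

s_0 = ciphertext = 0x2DBF95
s_1 = InvRound(s_0, k_5) = 0xDBA475
s_2 = InvRound(s_1, k_4) = 0xA1CF9C
s_3 = InvRound(s_2, k_3) = 0x17AA93
s_4 = InvRound(s_3, k_2) = 0xC85151
s_5 = InvRound(s_4, k_1) = 0x4C522C
s_6 = InvRound(s_5, k_0) = 0x8B1A25

0x8B1A25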